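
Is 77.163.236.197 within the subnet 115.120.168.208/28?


Subnet network: 115.120.168.208
Test IP AND mask: 77.163.236.192
No, 77.163.236.197 is not in 115.120.168.208/28


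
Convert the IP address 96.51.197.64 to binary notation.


96 = 01100000
51 = 00110011
197 = 11000101
64 = 01000000
Binary: 01100000.00110011.11000101.01000000


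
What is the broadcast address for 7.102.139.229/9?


Network: 7.0.0.0/9
Host bits = 23
Set all host bits to 1:
Broadcast: 7.127.255.255


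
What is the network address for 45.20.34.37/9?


IP:   00101101.00010100.00100010.00100101
Mask: 11111111.10000000.00000000.00000000
AND operation:
Net:  00101101.00000000.00000000.00000000
Network: 45.0.0.0/9


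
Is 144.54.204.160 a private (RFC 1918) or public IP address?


RFC 1918 private ranges:
  10.0.0.0/8 (10.0.0.0 - 10.255.255.255)
  172.16.0.0/12 (172.16.0.0 - 172.31.255.255)
  192.168.0.0/16 (192.168.0.0 - 192.168.255.255)
Public (not in any RFC 1918 range)


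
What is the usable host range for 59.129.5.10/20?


Network: 59.129.0.0
Broadcast: 59.129.15.255
First usable = network + 1
Last usable = broadcast - 1
Range: 59.129.0.1 to 59.129.15.254


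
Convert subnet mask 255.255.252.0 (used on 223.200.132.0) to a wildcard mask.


Subnet mask: 255.255.252.0
Wildcard = 255.255.255.255 - subnet mask
255 - 255 = 0
255 - 255 = 0
255 - 252 = 3
255 - 0 = 255
Wildcard: 0.0.3.255


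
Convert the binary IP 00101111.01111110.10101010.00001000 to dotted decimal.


00101111 = 47
01111110 = 126
10101010 = 170
00001000 = 8
IP: 47.126.170.8


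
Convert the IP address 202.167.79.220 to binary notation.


202 = 11001010
167 = 10100111
79 = 01001111
220 = 11011100
Binary: 11001010.10100111.01001111.11011100


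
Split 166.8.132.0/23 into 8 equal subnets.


New prefix = 23 + 3 = 26
Each subnet has 64 addresses
  166.8.132.0/26
  166.8.132.64/26
  166.8.132.128/26
  166.8.132.192/26
  166.8.133.0/26
  166.8.133.64/26
  166.8.133.128/26
  166.8.133.192/26
Subnets: 166.8.132.0/26, 166.8.132.64/26, 166.8.132.128/26, 166.8.132.192/26, 166.8.133.0/26, 166.8.133.64/26, 166.8.133.128/26, 166.8.133.192/26


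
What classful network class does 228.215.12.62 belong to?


First octet: 228
Binary: 11100100
1110xxxx -> Class D (224-239)
Class D (multicast), default mask N/A


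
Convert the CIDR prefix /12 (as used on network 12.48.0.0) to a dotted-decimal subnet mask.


/12 means 12 network bits, 20 host bits
Binary: 11111111111100000000000000000000
Mask: 255.240.0.0


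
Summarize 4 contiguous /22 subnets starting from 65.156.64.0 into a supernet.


Original prefix: /22
Number of subnets: 4 = 2^2
New prefix = 22 - 2 = 20
Supernet: 65.156.64.0/20


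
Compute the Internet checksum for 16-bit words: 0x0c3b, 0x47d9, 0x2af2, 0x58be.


Sum all words (with carry folding):
+ 0x0c3b = 0x0c3b
+ 0x47d9 = 0x5414
+ 0x2af2 = 0x7f06
+ 0x58be = 0xd7c4
One's complement: ~0xd7c4
Checksum = 0x283b


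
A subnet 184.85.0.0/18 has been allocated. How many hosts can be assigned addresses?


Host bits = 32 - 18 = 14
Total addresses = 2^14 = 16384
Usable = total - 2 (network and broadcast)
Usable hosts: 16382


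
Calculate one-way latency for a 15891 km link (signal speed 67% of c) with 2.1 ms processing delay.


Speed = 0.67 * 3e5 km/s = 201000 km/s
Propagation delay = 15891 / 201000 = 0.0791 s = 79.0597 ms
Processing delay = 2.1 ms
Total one-way latency = 81.1597 ms


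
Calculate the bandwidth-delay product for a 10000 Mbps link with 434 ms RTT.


BDP = bandwidth * RTT
= 10000 Mbps * 434 ms
= 10000 * 1e6 * 434 / 1000 bits
= 4340000000 bits
= 542500000 bytes
= 529785.1562 KB
BDP = 4340000000 bits (542500000 bytes)


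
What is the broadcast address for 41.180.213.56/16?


Network: 41.180.0.0/16
Host bits = 16
Set all host bits to 1:
Broadcast: 41.180.255.255


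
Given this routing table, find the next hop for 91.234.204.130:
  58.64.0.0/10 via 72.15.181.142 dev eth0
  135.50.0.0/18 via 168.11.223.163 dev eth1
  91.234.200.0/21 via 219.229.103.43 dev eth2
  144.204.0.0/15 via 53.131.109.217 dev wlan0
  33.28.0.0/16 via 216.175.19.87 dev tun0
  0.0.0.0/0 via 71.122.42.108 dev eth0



Longest prefix match for 91.234.204.130:
  /10 58.64.0.0: no
  /18 135.50.0.0: no
  /21 91.234.200.0: MATCH
  /15 144.204.0.0: no
  /16 33.28.0.0: no
  /0 0.0.0.0: MATCH
Selected: next-hop 219.229.103.43 via eth2 (matched /21)


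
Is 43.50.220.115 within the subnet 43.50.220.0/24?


Subnet network: 43.50.220.0
Test IP AND mask: 43.50.220.0
Yes, 43.50.220.115 is in 43.50.220.0/24


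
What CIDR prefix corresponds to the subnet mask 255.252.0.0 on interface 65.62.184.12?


Binary: 11111111.11111100.00000000.00000000
Count leading 1s
Prefix: /14


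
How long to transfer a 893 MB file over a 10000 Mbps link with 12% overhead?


Effective throughput = 10000 * (1 - 12/100) = 8800 Mbps
File size in Mb = 893 * 8 = 7144 Mb
Time = 7144 / 8800
Time = 0.8118 seconds


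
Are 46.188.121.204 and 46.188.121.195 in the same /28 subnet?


Mask: 255.255.255.240
46.188.121.204 AND mask = 46.188.121.192
46.188.121.195 AND mask = 46.188.121.192
Yes, same subnet (46.188.121.192)


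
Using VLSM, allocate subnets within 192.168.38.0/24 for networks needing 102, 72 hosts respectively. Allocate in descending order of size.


102 hosts -> /25 (126 usable): 192.168.38.0/25
72 hosts -> /25 (126 usable): 192.168.38.128/25
Allocation: 192.168.38.0/25 (102 hosts, 126 usable); 192.168.38.128/25 (72 hosts, 126 usable)


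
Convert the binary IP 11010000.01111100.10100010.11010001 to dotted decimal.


11010000 = 208
01111100 = 124
10100010 = 162
11010001 = 209
IP: 208.124.162.209


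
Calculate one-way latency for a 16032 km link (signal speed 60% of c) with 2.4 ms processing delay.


Speed = 0.6 * 3e5 km/s = 180000 km/s
Propagation delay = 16032 / 180000 = 0.0891 s = 89.0667 ms
Processing delay = 2.4 ms
Total one-way latency = 91.4667 ms


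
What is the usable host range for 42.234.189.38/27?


Network: 42.234.189.32
Broadcast: 42.234.189.63
First usable = network + 1
Last usable = broadcast - 1
Range: 42.234.189.33 to 42.234.189.62


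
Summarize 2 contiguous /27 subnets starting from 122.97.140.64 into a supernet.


Original prefix: /27
Number of subnets: 2 = 2^1
New prefix = 27 - 1 = 26
Supernet: 122.97.140.64/26


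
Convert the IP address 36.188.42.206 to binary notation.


36 = 00100100
188 = 10111100
42 = 00101010
206 = 11001110
Binary: 00100100.10111100.00101010.11001110


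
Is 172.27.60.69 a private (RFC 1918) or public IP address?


RFC 1918 private ranges:
  10.0.0.0/8 (10.0.0.0 - 10.255.255.255)
  172.16.0.0/12 (172.16.0.0 - 172.31.255.255)
  192.168.0.0/16 (192.168.0.0 - 192.168.255.255)
Private (in 172.16.0.0/12)


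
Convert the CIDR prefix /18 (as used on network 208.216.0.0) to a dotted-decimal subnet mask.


/18 means 18 network bits, 14 host bits
Binary: 11111111111111111100000000000000
Mask: 255.255.192.0


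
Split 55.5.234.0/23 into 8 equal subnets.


New prefix = 23 + 3 = 26
Each subnet has 64 addresses
  55.5.234.0/26
  55.5.234.64/26
  55.5.234.128/26
  55.5.234.192/26
  55.5.235.0/26
  55.5.235.64/26
  55.5.235.128/26
  55.5.235.192/26
Subnets: 55.5.234.0/26, 55.5.234.64/26, 55.5.234.128/26, 55.5.234.192/26, 55.5.235.0/26, 55.5.235.64/26, 55.5.235.128/26, 55.5.235.192/26


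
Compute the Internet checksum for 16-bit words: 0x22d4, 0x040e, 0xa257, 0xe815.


Sum all words (with carry folding):
+ 0x22d4 = 0x22d4
+ 0x040e = 0x26e2
+ 0xa257 = 0xc939
+ 0xe815 = 0xb14f
One's complement: ~0xb14f
Checksum = 0x4eb0


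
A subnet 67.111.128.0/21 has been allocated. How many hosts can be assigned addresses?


Host bits = 32 - 21 = 11
Total addresses = 2^11 = 2048
Usable = total - 2 (network and broadcast)
Usable hosts: 2046


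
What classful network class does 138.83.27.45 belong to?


First octet: 138
Binary: 10001010
10xxxxxx -> Class B (128-191)
Class B, default mask 255.255.0.0 (/16)


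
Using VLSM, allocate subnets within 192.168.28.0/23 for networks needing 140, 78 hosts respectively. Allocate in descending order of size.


140 hosts -> /24 (254 usable): 192.168.28.0/24
78 hosts -> /25 (126 usable): 192.168.29.0/25
Allocation: 192.168.28.0/24 (140 hosts, 254 usable); 192.168.29.0/25 (78 hosts, 126 usable)


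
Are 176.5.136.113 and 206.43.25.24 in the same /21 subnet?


Mask: 255.255.248.0
176.5.136.113 AND mask = 176.5.136.0
206.43.25.24 AND mask = 206.43.24.0
No, different subnets (176.5.136.0 vs 206.43.24.0)


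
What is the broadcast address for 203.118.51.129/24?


Network: 203.118.51.0/24
Host bits = 8
Set all host bits to 1:
Broadcast: 203.118.51.255


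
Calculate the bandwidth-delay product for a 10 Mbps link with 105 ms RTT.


BDP = bandwidth * RTT
= 10 Mbps * 105 ms
= 10 * 1e6 * 105 / 1000 bits
= 1050000 bits
= 131250 bytes
= 128.1738 KB
BDP = 1050000 bits (131250 bytes)


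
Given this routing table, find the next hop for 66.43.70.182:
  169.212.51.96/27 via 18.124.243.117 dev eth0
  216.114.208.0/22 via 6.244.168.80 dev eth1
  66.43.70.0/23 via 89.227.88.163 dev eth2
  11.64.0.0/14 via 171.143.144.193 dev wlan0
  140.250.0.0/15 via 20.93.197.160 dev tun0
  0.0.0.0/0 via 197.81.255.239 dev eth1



Longest prefix match for 66.43.70.182:
  /27 169.212.51.96: no
  /22 216.114.208.0: no
  /23 66.43.70.0: MATCH
  /14 11.64.0.0: no
  /15 140.250.0.0: no
  /0 0.0.0.0: MATCH
Selected: next-hop 89.227.88.163 via eth2 (matched /23)


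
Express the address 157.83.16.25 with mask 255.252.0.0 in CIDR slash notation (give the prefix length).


Binary: 11111111.11111100.00000000.00000000
Count leading 1s
Prefix: /14


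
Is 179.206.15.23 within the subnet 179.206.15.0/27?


Subnet network: 179.206.15.0
Test IP AND mask: 179.206.15.0
Yes, 179.206.15.23 is in 179.206.15.0/27


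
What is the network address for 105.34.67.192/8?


IP:   01101001.00100010.01000011.11000000
Mask: 11111111.00000000.00000000.00000000
AND operation:
Net:  01101001.00000000.00000000.00000000
Network: 105.0.0.0/8


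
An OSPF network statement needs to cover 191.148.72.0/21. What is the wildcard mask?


Subnet mask: 255.255.248.0
Wildcard = 255.255.255.255 - subnet mask
255 - 255 = 0
255 - 255 = 0
255 - 248 = 7
255 - 0 = 255
Wildcard: 0.0.7.255


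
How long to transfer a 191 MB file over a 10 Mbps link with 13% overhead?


Effective throughput = 10 * (1 - 13/100) = 8.7 Mbps
File size in Mb = 191 * 8 = 1528 Mb
Time = 1528 / 8.7
Time = 175.6322 seconds


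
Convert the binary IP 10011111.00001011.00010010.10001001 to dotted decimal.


10011111 = 159
00001011 = 11
00010010 = 18
10001001 = 137
IP: 159.11.18.137


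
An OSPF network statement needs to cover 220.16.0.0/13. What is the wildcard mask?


Subnet mask: 255.248.0.0
Wildcard = 255.255.255.255 - subnet mask
255 - 255 = 0
255 - 248 = 7
255 - 0 = 255
255 - 0 = 255
Wildcard: 0.7.255.255


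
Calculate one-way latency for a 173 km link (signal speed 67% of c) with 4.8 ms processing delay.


Speed = 0.67 * 3e5 km/s = 201000 km/s
Propagation delay = 173 / 201000 = 0.0009 s = 0.8607 ms
Processing delay = 4.8 ms
Total one-way latency = 5.6607 ms


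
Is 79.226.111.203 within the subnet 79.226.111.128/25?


Subnet network: 79.226.111.128
Test IP AND mask: 79.226.111.128
Yes, 79.226.111.203 is in 79.226.111.128/25


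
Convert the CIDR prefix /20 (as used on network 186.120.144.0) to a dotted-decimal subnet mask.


/20 means 20 network bits, 12 host bits
Binary: 11111111111111111111000000000000
Mask: 255.255.240.0


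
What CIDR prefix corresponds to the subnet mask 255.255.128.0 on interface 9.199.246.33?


Binary: 11111111.11111111.10000000.00000000
Count leading 1s
Prefix: /17


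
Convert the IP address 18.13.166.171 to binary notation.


18 = 00010010
13 = 00001101
166 = 10100110
171 = 10101011
Binary: 00010010.00001101.10100110.10101011


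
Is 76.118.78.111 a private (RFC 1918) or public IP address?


RFC 1918 private ranges:
  10.0.0.0/8 (10.0.0.0 - 10.255.255.255)
  172.16.0.0/12 (172.16.0.0 - 172.31.255.255)
  192.168.0.0/16 (192.168.0.0 - 192.168.255.255)
Public (not in any RFC 1918 range)


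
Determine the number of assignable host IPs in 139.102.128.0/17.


Host bits = 32 - 17 = 15
Total addresses = 2^15 = 32768
Usable = total - 2 (network and broadcast)
Usable hosts: 32766


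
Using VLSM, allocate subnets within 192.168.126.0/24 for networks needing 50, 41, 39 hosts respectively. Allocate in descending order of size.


50 hosts -> /26 (62 usable): 192.168.126.0/26
41 hosts -> /26 (62 usable): 192.168.126.64/26
39 hosts -> /26 (62 usable): 192.168.126.128/26
Allocation: 192.168.126.0/26 (50 hosts, 62 usable); 192.168.126.64/26 (41 hosts, 62 usable); 192.168.126.128/26 (39 hosts, 62 usable)


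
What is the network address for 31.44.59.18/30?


IP:   00011111.00101100.00111011.00010010
Mask: 11111111.11111111.11111111.11111100
AND operation:
Net:  00011111.00101100.00111011.00010000
Network: 31.44.59.16/30


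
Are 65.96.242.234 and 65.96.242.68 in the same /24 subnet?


Mask: 255.255.255.0
65.96.242.234 AND mask = 65.96.242.0
65.96.242.68 AND mask = 65.96.242.0
Yes, same subnet (65.96.242.0)


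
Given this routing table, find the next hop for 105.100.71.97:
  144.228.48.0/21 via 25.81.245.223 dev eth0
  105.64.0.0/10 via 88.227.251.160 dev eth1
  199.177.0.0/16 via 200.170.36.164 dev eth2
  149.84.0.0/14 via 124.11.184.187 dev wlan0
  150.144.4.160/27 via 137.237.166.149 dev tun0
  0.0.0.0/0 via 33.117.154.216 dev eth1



Longest prefix match for 105.100.71.97:
  /21 144.228.48.0: no
  /10 105.64.0.0: MATCH
  /16 199.177.0.0: no
  /14 149.84.0.0: no
  /27 150.144.4.160: no
  /0 0.0.0.0: MATCH
Selected: next-hop 88.227.251.160 via eth1 (matched /10)


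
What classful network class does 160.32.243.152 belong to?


First octet: 160
Binary: 10100000
10xxxxxx -> Class B (128-191)
Class B, default mask 255.255.0.0 (/16)


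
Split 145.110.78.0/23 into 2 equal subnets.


New prefix = 23 + 1 = 24
Each subnet has 256 addresses
  145.110.78.0/24
  145.110.79.0/24
Subnets: 145.110.78.0/24, 145.110.79.0/24


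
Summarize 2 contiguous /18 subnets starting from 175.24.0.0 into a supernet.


Original prefix: /18
Number of subnets: 2 = 2^1
New prefix = 18 - 1 = 17
Supernet: 175.24.0.0/17


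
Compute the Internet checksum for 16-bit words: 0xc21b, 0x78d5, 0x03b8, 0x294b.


Sum all words (with carry folding):
+ 0xc21b = 0xc21b
+ 0x78d5 = 0x3af1
+ 0x03b8 = 0x3ea9
+ 0x294b = 0x67f4
One's complement: ~0x67f4
Checksum = 0x980b


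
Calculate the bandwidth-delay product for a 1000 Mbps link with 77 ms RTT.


BDP = bandwidth * RTT
= 1000 Mbps * 77 ms
= 1000 * 1e6 * 77 / 1000 bits
= 77000000 bits
= 9625000 bytes
= 9399.4141 KB
BDP = 77000000 bits (9625000 bytes)


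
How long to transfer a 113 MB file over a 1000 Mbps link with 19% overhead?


Effective throughput = 1000 * (1 - 19/100) = 810 Mbps
File size in Mb = 113 * 8 = 904 Mb
Time = 904 / 810
Time = 1.116 seconds


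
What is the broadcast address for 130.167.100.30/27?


Network: 130.167.100.0/27
Host bits = 5
Set all host bits to 1:
Broadcast: 130.167.100.31


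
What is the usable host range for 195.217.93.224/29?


Network: 195.217.93.224
Broadcast: 195.217.93.231
First usable = network + 1
Last usable = broadcast - 1
Range: 195.217.93.225 to 195.217.93.230


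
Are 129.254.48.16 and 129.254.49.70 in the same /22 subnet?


Mask: 255.255.252.0
129.254.48.16 AND mask = 129.254.48.0
129.254.49.70 AND mask = 129.254.48.0
Yes, same subnet (129.254.48.0)


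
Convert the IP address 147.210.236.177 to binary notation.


147 = 10010011
210 = 11010010
236 = 11101100
177 = 10110001
Binary: 10010011.11010010.11101100.10110001


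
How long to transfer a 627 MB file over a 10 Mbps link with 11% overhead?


Effective throughput = 10 * (1 - 11/100) = 8.9 Mbps
File size in Mb = 627 * 8 = 5016 Mb
Time = 5016 / 8.9
Time = 563.5955 seconds


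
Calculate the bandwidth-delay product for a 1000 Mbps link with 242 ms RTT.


BDP = bandwidth * RTT
= 1000 Mbps * 242 ms
= 1000 * 1e6 * 242 / 1000 bits
= 242000000 bits
= 30250000 bytes
= 29541.0156 KB
BDP = 242000000 bits (30250000 bytes)


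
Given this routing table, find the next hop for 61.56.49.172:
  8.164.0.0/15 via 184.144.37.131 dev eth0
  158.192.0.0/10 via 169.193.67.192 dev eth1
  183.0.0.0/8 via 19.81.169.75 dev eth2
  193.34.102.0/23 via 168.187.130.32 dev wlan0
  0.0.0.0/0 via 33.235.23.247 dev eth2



Longest prefix match for 61.56.49.172:
  /15 8.164.0.0: no
  /10 158.192.0.0: no
  /8 183.0.0.0: no
  /23 193.34.102.0: no
  /0 0.0.0.0: MATCH
Selected: next-hop 33.235.23.247 via eth2 (matched /0)


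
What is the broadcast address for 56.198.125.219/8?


Network: 56.0.0.0/8
Host bits = 24
Set all host bits to 1:
Broadcast: 56.255.255.255


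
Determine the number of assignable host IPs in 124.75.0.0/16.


Host bits = 32 - 16 = 16
Total addresses = 2^16 = 65536
Usable = total - 2 (network and broadcast)
Usable hosts: 65534


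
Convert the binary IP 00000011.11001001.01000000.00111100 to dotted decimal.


00000011 = 3
11001001 = 201
01000000 = 64
00111100 = 60
IP: 3.201.64.60


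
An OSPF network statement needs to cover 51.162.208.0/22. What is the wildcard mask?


Subnet mask: 255.255.252.0
Wildcard = 255.255.255.255 - subnet mask
255 - 255 = 0
255 - 255 = 0
255 - 252 = 3
255 - 0 = 255
Wildcard: 0.0.3.255


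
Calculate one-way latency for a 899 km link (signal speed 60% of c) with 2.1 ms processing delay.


Speed = 0.6 * 3e5 km/s = 180000 km/s
Propagation delay = 899 / 180000 = 0.005 s = 4.9944 ms
Processing delay = 2.1 ms
Total one-way latency = 7.0944 ms


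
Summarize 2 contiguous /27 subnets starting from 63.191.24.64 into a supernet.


Original prefix: /27
Number of subnets: 2 = 2^1
New prefix = 27 - 1 = 26
Supernet: 63.191.24.64/26


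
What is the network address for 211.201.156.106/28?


IP:   11010011.11001001.10011100.01101010
Mask: 11111111.11111111.11111111.11110000
AND operation:
Net:  11010011.11001001.10011100.01100000
Network: 211.201.156.96/28


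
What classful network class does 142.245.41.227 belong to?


First octet: 142
Binary: 10001110
10xxxxxx -> Class B (128-191)
Class B, default mask 255.255.0.0 (/16)


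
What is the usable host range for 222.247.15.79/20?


Network: 222.247.0.0
Broadcast: 222.247.15.255
First usable = network + 1
Last usable = broadcast - 1
Range: 222.247.0.1 to 222.247.15.254


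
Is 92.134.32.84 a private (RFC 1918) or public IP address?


RFC 1918 private ranges:
  10.0.0.0/8 (10.0.0.0 - 10.255.255.255)
  172.16.0.0/12 (172.16.0.0 - 172.31.255.255)
  192.168.0.0/16 (192.168.0.0 - 192.168.255.255)
Public (not in any RFC 1918 range)


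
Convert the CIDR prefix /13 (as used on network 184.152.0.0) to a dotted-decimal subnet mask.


/13 means 13 network bits, 19 host bits
Binary: 11111111111110000000000000000000
Mask: 255.248.0.0


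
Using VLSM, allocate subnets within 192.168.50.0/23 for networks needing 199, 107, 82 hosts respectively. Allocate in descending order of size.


199 hosts -> /24 (254 usable): 192.168.50.0/24
107 hosts -> /25 (126 usable): 192.168.51.0/25
82 hosts -> /25 (126 usable): 192.168.51.128/25
Allocation: 192.168.50.0/24 (199 hosts, 254 usable); 192.168.51.0/25 (107 hosts, 126 usable); 192.168.51.128/25 (82 hosts, 126 usable)


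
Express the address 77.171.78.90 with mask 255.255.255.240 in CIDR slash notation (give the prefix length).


Binary: 11111111.11111111.11111111.11110000
Count leading 1s
Prefix: /28


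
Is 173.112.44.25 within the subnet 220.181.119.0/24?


Subnet network: 220.181.119.0
Test IP AND mask: 173.112.44.0
No, 173.112.44.25 is not in 220.181.119.0/24


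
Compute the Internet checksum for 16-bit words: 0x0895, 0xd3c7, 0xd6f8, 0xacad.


Sum all words (with carry folding):
+ 0x0895 = 0x0895
+ 0xd3c7 = 0xdc5c
+ 0xd6f8 = 0xb355
+ 0xacad = 0x6003
One's complement: ~0x6003
Checksum = 0x9ffc


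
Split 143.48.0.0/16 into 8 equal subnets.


New prefix = 16 + 3 = 19
Each subnet has 8192 addresses
  143.48.0.0/19
  143.48.32.0/19
  143.48.64.0/19
  143.48.96.0/19
  143.48.128.0/19
  143.48.160.0/19
  143.48.192.0/19
  143.48.224.0/19
Subnets: 143.48.0.0/19, 143.48.32.0/19, 143.48.64.0/19, 143.48.96.0/19, 143.48.128.0/19, 143.48.160.0/19, 143.48.192.0/19, 143.48.224.0/19


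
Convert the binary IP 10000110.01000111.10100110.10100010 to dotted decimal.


10000110 = 134
01000111 = 71
10100110 = 166
10100010 = 162
IP: 134.71.166.162


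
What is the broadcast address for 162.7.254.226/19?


Network: 162.7.224.0/19
Host bits = 13
Set all host bits to 1:
Broadcast: 162.7.255.255


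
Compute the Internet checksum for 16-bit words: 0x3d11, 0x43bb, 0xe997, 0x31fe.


Sum all words (with carry folding):
+ 0x3d11 = 0x3d11
+ 0x43bb = 0x80cc
+ 0xe997 = 0x6a64
+ 0x31fe = 0x9c62
One's complement: ~0x9c62
Checksum = 0x639d


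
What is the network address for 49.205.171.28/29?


IP:   00110001.11001101.10101011.00011100
Mask: 11111111.11111111.11111111.11111000
AND operation:
Net:  00110001.11001101.10101011.00011000
Network: 49.205.171.24/29


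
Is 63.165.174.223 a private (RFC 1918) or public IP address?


RFC 1918 private ranges:
  10.0.0.0/8 (10.0.0.0 - 10.255.255.255)
  172.16.0.0/12 (172.16.0.0 - 172.31.255.255)
  192.168.0.0/16 (192.168.0.0 - 192.168.255.255)
Public (not in any RFC 1918 range)


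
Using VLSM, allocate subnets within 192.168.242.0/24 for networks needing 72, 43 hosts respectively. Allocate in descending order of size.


72 hosts -> /25 (126 usable): 192.168.242.0/25
43 hosts -> /26 (62 usable): 192.168.242.128/26
Allocation: 192.168.242.0/25 (72 hosts, 126 usable); 192.168.242.128/26 (43 hosts, 62 usable)


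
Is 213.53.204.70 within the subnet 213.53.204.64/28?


Subnet network: 213.53.204.64
Test IP AND mask: 213.53.204.64
Yes, 213.53.204.70 is in 213.53.204.64/28


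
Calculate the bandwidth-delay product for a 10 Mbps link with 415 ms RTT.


BDP = bandwidth * RTT
= 10 Mbps * 415 ms
= 10 * 1e6 * 415 / 1000 bits
= 4150000 bits
= 518750 bytes
= 506.5918 KB
BDP = 4150000 bits (518750 bytes)


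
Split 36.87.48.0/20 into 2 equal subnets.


New prefix = 20 + 1 = 21
Each subnet has 2048 addresses
  36.87.48.0/21
  36.87.56.0/21
Subnets: 36.87.48.0/21, 36.87.56.0/21


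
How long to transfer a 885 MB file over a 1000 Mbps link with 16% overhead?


Effective throughput = 1000 * (1 - 16/100) = 840 Mbps
File size in Mb = 885 * 8 = 7080 Mb
Time = 7080 / 840
Time = 8.4286 seconds


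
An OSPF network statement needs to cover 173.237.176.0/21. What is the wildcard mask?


Subnet mask: 255.255.248.0
Wildcard = 255.255.255.255 - subnet mask
255 - 255 = 0
255 - 255 = 0
255 - 248 = 7
255 - 0 = 255
Wildcard: 0.0.7.255


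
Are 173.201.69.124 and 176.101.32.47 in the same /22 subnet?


Mask: 255.255.252.0
173.201.69.124 AND mask = 173.201.68.0
176.101.32.47 AND mask = 176.101.32.0
No, different subnets (173.201.68.0 vs 176.101.32.0)


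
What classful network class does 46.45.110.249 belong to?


First octet: 46
Binary: 00101110
0xxxxxxx -> Class A (1-126)
Class A, default mask 255.0.0.0 (/8)


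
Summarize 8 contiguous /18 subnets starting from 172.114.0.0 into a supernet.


Original prefix: /18
Number of subnets: 8 = 2^3
New prefix = 18 - 3 = 15
Supernet: 172.114.0.0/15


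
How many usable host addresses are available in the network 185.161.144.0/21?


Host bits = 32 - 21 = 11
Total addresses = 2^11 = 2048
Usable = total - 2 (network and broadcast)
Usable hosts: 2046


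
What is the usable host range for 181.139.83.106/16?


Network: 181.139.0.0
Broadcast: 181.139.255.255
First usable = network + 1
Last usable = broadcast - 1
Range: 181.139.0.1 to 181.139.255.254


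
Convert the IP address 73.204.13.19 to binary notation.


73 = 01001001
204 = 11001100
13 = 00001101
19 = 00010011
Binary: 01001001.11001100.00001101.00010011


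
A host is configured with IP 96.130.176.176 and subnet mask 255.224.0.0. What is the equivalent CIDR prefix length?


Binary: 11111111.11100000.00000000.00000000
Count leading 1s
Prefix: /11


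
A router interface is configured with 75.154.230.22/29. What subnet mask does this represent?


/29 means 29 network bits, 3 host bits
Binary: 11111111111111111111111111111000
Mask: 255.255.255.248


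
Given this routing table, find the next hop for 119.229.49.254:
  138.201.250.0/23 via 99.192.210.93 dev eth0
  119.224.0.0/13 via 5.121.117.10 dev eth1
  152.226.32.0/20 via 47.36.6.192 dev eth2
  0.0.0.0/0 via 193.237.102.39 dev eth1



Longest prefix match for 119.229.49.254:
  /23 138.201.250.0: no
  /13 119.224.0.0: MATCH
  /20 152.226.32.0: no
  /0 0.0.0.0: MATCH
Selected: next-hop 5.121.117.10 via eth1 (matched /13)


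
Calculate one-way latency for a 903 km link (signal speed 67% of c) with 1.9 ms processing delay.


Speed = 0.67 * 3e5 km/s = 201000 km/s
Propagation delay = 903 / 201000 = 0.0045 s = 4.4925 ms
Processing delay = 1.9 ms
Total one-way latency = 6.3925 ms


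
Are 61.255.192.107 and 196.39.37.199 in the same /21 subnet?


Mask: 255.255.248.0
61.255.192.107 AND mask = 61.255.192.0
196.39.37.199 AND mask = 196.39.32.0
No, different subnets (61.255.192.0 vs 196.39.32.0)


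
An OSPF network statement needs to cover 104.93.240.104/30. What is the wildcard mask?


Subnet mask: 255.255.255.252
Wildcard = 255.255.255.255 - subnet mask
255 - 255 = 0
255 - 255 = 0
255 - 255 = 0
255 - 252 = 3
Wildcard: 0.0.0.3


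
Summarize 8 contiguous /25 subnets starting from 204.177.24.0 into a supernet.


Original prefix: /25
Number of subnets: 8 = 2^3
New prefix = 25 - 3 = 22
Supernet: 204.177.24.0/22


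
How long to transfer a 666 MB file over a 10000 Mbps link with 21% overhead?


Effective throughput = 10000 * (1 - 21/100) = 7900 Mbps
File size in Mb = 666 * 8 = 5328 Mb
Time = 5328 / 7900
Time = 0.6744 seconds


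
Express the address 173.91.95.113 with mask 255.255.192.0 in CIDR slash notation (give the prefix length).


Binary: 11111111.11111111.11000000.00000000
Count leading 1s
Prefix: /18


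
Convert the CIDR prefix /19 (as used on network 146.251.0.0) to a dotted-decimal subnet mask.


/19 means 19 network bits, 13 host bits
Binary: 11111111111111111110000000000000
Mask: 255.255.224.0


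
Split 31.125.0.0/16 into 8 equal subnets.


New prefix = 16 + 3 = 19
Each subnet has 8192 addresses
  31.125.0.0/19
  31.125.32.0/19
  31.125.64.0/19
  31.125.96.0/19
  31.125.128.0/19
  31.125.160.0/19
  31.125.192.0/19
  31.125.224.0/19
Subnets: 31.125.0.0/19, 31.125.32.0/19, 31.125.64.0/19, 31.125.96.0/19, 31.125.128.0/19, 31.125.160.0/19, 31.125.192.0/19, 31.125.224.0/19


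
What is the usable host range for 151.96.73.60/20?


Network: 151.96.64.0
Broadcast: 151.96.79.255
First usable = network + 1
Last usable = broadcast - 1
Range: 151.96.64.1 to 151.96.79.254


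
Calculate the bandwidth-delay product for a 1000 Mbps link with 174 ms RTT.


BDP = bandwidth * RTT
= 1000 Mbps * 174 ms
= 1000 * 1e6 * 174 / 1000 bits
= 174000000 bits
= 21750000 bytes
= 21240.2344 KB
BDP = 174000000 bits (21750000 bytes)


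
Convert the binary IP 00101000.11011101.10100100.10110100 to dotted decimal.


00101000 = 40
11011101 = 221
10100100 = 164
10110100 = 180
IP: 40.221.164.180


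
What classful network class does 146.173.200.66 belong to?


First octet: 146
Binary: 10010010
10xxxxxx -> Class B (128-191)
Class B, default mask 255.255.0.0 (/16)


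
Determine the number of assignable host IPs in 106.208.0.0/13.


Host bits = 32 - 13 = 19
Total addresses = 2^19 = 524288
Usable = total - 2 (network and broadcast)
Usable hosts: 524286


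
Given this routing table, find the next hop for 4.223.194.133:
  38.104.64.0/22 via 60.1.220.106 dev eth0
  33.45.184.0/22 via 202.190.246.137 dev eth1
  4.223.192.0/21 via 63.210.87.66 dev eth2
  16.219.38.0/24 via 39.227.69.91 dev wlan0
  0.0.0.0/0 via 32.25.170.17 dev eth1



Longest prefix match for 4.223.194.133:
  /22 38.104.64.0: no
  /22 33.45.184.0: no
  /21 4.223.192.0: MATCH
  /24 16.219.38.0: no
  /0 0.0.0.0: MATCH
Selected: next-hop 63.210.87.66 via eth2 (matched /21)


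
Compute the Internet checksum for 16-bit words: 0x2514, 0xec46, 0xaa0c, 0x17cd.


Sum all words (with carry folding):
+ 0x2514 = 0x2514
+ 0xec46 = 0x115b
+ 0xaa0c = 0xbb67
+ 0x17cd = 0xd334
One's complement: ~0xd334
Checksum = 0x2ccb


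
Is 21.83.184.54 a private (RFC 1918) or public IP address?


RFC 1918 private ranges:
  10.0.0.0/8 (10.0.0.0 - 10.255.255.255)
  172.16.0.0/12 (172.16.0.0 - 172.31.255.255)
  192.168.0.0/16 (192.168.0.0 - 192.168.255.255)
Public (not in any RFC 1918 range)


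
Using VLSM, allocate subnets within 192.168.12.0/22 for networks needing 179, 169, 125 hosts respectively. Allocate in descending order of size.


179 hosts -> /24 (254 usable): 192.168.12.0/24
169 hosts -> /24 (254 usable): 192.168.13.0/24
125 hosts -> /25 (126 usable): 192.168.14.0/25
Allocation: 192.168.12.0/24 (179 hosts, 254 usable); 192.168.13.0/24 (169 hosts, 254 usable); 192.168.14.0/25 (125 hosts, 126 usable)


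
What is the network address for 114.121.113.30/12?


IP:   01110010.01111001.01110001.00011110
Mask: 11111111.11110000.00000000.00000000
AND operation:
Net:  01110010.01110000.00000000.00000000
Network: 114.112.0.0/12


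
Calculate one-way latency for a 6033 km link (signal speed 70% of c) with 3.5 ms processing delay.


Speed = 0.7 * 3e5 km/s = 210000 km/s
Propagation delay = 6033 / 210000 = 0.0287 s = 28.7286 ms
Processing delay = 3.5 ms
Total one-way latency = 32.2286 ms


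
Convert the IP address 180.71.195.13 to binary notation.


180 = 10110100
71 = 01000111
195 = 11000011
13 = 00001101
Binary: 10110100.01000111.11000011.00001101


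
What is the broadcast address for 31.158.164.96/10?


Network: 31.128.0.0/10
Host bits = 22
Set all host bits to 1:
Broadcast: 31.191.255.255


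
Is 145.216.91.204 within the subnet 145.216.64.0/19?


Subnet network: 145.216.64.0
Test IP AND mask: 145.216.64.0
Yes, 145.216.91.204 is in 145.216.64.0/19


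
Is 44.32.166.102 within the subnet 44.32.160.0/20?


Subnet network: 44.32.160.0
Test IP AND mask: 44.32.160.0
Yes, 44.32.166.102 is in 44.32.160.0/20


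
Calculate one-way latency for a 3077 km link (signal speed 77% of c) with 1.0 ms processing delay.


Speed = 0.77 * 3e5 km/s = 231000 km/s
Propagation delay = 3077 / 231000 = 0.0133 s = 13.3203 ms
Processing delay = 1.0 ms
Total one-way latency = 14.3203 ms


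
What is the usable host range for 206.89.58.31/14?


Network: 206.88.0.0
Broadcast: 206.91.255.255
First usable = network + 1
Last usable = broadcast - 1
Range: 206.88.0.1 to 206.91.255.254


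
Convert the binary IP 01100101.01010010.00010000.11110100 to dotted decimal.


01100101 = 101
01010010 = 82
00010000 = 16
11110100 = 244
IP: 101.82.16.244


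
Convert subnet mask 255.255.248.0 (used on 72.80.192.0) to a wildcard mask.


Subnet mask: 255.255.248.0
Wildcard = 255.255.255.255 - subnet mask
255 - 255 = 0
255 - 255 = 0
255 - 248 = 7
255 - 0 = 255
Wildcard: 0.0.7.255


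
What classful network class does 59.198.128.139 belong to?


First octet: 59
Binary: 00111011
0xxxxxxx -> Class A (1-126)
Class A, default mask 255.0.0.0 (/8)


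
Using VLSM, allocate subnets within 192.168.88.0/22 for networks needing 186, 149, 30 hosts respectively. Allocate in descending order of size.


186 hosts -> /24 (254 usable): 192.168.88.0/24
149 hosts -> /24 (254 usable): 192.168.89.0/24
30 hosts -> /27 (30 usable): 192.168.90.0/27
Allocation: 192.168.88.0/24 (186 hosts, 254 usable); 192.168.89.0/24 (149 hosts, 254 usable); 192.168.90.0/27 (30 hosts, 30 usable)


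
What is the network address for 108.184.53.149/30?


IP:   01101100.10111000.00110101.10010101
Mask: 11111111.11111111.11111111.11111100
AND operation:
Net:  01101100.10111000.00110101.10010100
Network: 108.184.53.148/30


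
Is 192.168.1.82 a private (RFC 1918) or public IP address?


RFC 1918 private ranges:
  10.0.0.0/8 (10.0.0.0 - 10.255.255.255)
  172.16.0.0/12 (172.16.0.0 - 172.31.255.255)
  192.168.0.0/16 (192.168.0.0 - 192.168.255.255)
Private (in 192.168.0.0/16)


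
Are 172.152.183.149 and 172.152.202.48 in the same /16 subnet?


Mask: 255.255.0.0
172.152.183.149 AND mask = 172.152.0.0
172.152.202.48 AND mask = 172.152.0.0
Yes, same subnet (172.152.0.0)


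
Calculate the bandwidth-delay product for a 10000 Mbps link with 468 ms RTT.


BDP = bandwidth * RTT
= 10000 Mbps * 468 ms
= 10000 * 1e6 * 468 / 1000 bits
= 4680000000 bits
= 585000000 bytes
= 571289.0625 KB
BDP = 4680000000 bits (585000000 bytes)


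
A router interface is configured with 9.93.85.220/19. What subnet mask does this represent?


/19 means 19 network bits, 13 host bits
Binary: 11111111111111111110000000000000
Mask: 255.255.224.0


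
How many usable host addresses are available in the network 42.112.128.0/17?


Host bits = 32 - 17 = 15
Total addresses = 2^15 = 32768
Usable = total - 2 (network and broadcast)
Usable hosts: 32766


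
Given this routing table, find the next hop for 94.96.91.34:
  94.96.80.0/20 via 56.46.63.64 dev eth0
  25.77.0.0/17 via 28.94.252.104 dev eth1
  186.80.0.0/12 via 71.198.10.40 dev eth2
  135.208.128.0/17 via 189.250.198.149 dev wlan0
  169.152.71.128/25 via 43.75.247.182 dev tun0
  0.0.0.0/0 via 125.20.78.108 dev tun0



Longest prefix match for 94.96.91.34:
  /20 94.96.80.0: MATCH
  /17 25.77.0.0: no
  /12 186.80.0.0: no
  /17 135.208.128.0: no
  /25 169.152.71.128: no
  /0 0.0.0.0: MATCH
Selected: next-hop 56.46.63.64 via eth0 (matched /20)


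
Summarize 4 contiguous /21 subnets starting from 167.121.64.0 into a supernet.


Original prefix: /21
Number of subnets: 4 = 2^2
New prefix = 21 - 2 = 19
Supernet: 167.121.64.0/19


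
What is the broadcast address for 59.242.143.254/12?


Network: 59.240.0.0/12
Host bits = 20
Set all host bits to 1:
Broadcast: 59.255.255.255


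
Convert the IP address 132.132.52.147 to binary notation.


132 = 10000100
132 = 10000100
52 = 00110100
147 = 10010011
Binary: 10000100.10000100.00110100.10010011


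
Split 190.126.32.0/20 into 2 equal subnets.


New prefix = 20 + 1 = 21
Each subnet has 2048 addresses
  190.126.32.0/21
  190.126.40.0/21
Subnets: 190.126.32.0/21, 190.126.40.0/21


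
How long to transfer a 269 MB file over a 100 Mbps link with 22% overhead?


Effective throughput = 100 * (1 - 22/100) = 78 Mbps
File size in Mb = 269 * 8 = 2152 Mb
Time = 2152 / 78
Time = 27.5897 seconds


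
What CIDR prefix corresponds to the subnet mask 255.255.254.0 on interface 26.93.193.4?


Binary: 11111111.11111111.11111110.00000000
Count leading 1s
Prefix: /23


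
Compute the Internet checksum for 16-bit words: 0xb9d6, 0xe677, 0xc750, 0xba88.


Sum all words (with carry folding):
+ 0xb9d6 = 0xb9d6
+ 0xe677 = 0xa04e
+ 0xc750 = 0x679f
+ 0xba88 = 0x2228
One's complement: ~0x2228
Checksum = 0xddd7


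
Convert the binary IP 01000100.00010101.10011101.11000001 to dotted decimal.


01000100 = 68
00010101 = 21
10011101 = 157
11000001 = 193
IP: 68.21.157.193


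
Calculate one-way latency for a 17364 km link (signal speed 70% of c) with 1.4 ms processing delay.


Speed = 0.7 * 3e5 km/s = 210000 km/s
Propagation delay = 17364 / 210000 = 0.0827 s = 82.6857 ms
Processing delay = 1.4 ms
Total one-way latency = 84.0857 ms


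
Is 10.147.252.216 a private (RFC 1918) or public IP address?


RFC 1918 private ranges:
  10.0.0.0/8 (10.0.0.0 - 10.255.255.255)
  172.16.0.0/12 (172.16.0.0 - 172.31.255.255)
  192.168.0.0/16 (192.168.0.0 - 192.168.255.255)
Private (in 10.0.0.0/8)


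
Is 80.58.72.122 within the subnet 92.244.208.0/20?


Subnet network: 92.244.208.0
Test IP AND mask: 80.58.64.0
No, 80.58.72.122 is not in 92.244.208.0/20


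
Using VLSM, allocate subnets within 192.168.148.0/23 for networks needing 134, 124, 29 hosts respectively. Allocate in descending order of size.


134 hosts -> /24 (254 usable): 192.168.148.0/24
124 hosts -> /25 (126 usable): 192.168.149.0/25
29 hosts -> /27 (30 usable): 192.168.149.128/27
Allocation: 192.168.148.0/24 (134 hosts, 254 usable); 192.168.149.0/25 (124 hosts, 126 usable); 192.168.149.128/27 (29 hosts, 30 usable)


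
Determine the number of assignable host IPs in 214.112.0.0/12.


Host bits = 32 - 12 = 20
Total addresses = 2^20 = 1048576
Usable = total - 2 (network and broadcast)
Usable hosts: 1048574


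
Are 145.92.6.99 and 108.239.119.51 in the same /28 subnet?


Mask: 255.255.255.240
145.92.6.99 AND mask = 145.92.6.96
108.239.119.51 AND mask = 108.239.119.48
No, different subnets (145.92.6.96 vs 108.239.119.48)


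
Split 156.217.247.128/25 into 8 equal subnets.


New prefix = 25 + 3 = 28
Each subnet has 16 addresses
  156.217.247.128/28
  156.217.247.144/28
  156.217.247.160/28
  156.217.247.176/28
  156.217.247.192/28
  156.217.247.208/28
  156.217.247.224/28
  156.217.247.240/28
Subnets: 156.217.247.128/28, 156.217.247.144/28, 156.217.247.160/28, 156.217.247.176/28, 156.217.247.192/28, 156.217.247.208/28, 156.217.247.224/28, 156.217.247.240/28


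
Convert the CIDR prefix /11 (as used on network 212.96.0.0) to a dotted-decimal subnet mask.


/11 means 11 network bits, 21 host bits
Binary: 11111111111000000000000000000000
Mask: 255.224.0.0


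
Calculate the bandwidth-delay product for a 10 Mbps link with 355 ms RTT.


BDP = bandwidth * RTT
= 10 Mbps * 355 ms
= 10 * 1e6 * 355 / 1000 bits
= 3550000 bits
= 443750 bytes
= 433.3496 KB
BDP = 3550000 bits (443750 bytes)


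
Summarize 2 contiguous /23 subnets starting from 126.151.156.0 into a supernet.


Original prefix: /23
Number of subnets: 2 = 2^1
New prefix = 23 - 1 = 22
Supernet: 126.151.156.0/22


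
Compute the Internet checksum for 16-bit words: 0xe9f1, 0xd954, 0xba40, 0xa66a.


Sum all words (with carry folding):
+ 0xe9f1 = 0xe9f1
+ 0xd954 = 0xc346
+ 0xba40 = 0x7d87
+ 0xa66a = 0x23f2
One's complement: ~0x23f2
Checksum = 0xdc0d


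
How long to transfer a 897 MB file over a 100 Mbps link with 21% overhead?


Effective throughput = 100 * (1 - 21/100) = 79 Mbps
File size in Mb = 897 * 8 = 7176 Mb
Time = 7176 / 79
Time = 90.8354 seconds


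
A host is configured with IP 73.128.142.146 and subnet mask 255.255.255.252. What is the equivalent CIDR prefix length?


Binary: 11111111.11111111.11111111.11111100
Count leading 1s
Prefix: /30


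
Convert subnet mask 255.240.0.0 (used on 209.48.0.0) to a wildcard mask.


Subnet mask: 255.240.0.0
Wildcard = 255.255.255.255 - subnet mask
255 - 255 = 0
255 - 240 = 15
255 - 0 = 255
255 - 0 = 255
Wildcard: 0.15.255.255


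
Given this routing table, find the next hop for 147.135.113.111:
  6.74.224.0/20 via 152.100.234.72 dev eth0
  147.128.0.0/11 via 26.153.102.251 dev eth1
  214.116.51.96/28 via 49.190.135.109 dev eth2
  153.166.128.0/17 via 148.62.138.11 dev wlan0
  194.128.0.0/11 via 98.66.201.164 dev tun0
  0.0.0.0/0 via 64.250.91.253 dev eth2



Longest prefix match for 147.135.113.111:
  /20 6.74.224.0: no
  /11 147.128.0.0: MATCH
  /28 214.116.51.96: no
  /17 153.166.128.0: no
  /11 194.128.0.0: no
  /0 0.0.0.0: MATCH
Selected: next-hop 26.153.102.251 via eth1 (matched /11)


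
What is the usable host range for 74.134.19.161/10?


Network: 74.128.0.0
Broadcast: 74.191.255.255
First usable = network + 1
Last usable = broadcast - 1
Range: 74.128.0.1 to 74.191.255.254
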